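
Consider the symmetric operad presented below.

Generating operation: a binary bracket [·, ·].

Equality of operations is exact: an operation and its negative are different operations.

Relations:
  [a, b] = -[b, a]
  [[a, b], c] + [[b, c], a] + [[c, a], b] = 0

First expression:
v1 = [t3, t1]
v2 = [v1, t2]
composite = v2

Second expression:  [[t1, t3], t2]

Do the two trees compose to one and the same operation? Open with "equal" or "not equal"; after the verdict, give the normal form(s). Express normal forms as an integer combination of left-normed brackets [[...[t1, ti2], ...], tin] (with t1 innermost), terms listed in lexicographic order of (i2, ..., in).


not equal: they reduce to -[[t1, t3], t2] and [[t1, t3], t2]


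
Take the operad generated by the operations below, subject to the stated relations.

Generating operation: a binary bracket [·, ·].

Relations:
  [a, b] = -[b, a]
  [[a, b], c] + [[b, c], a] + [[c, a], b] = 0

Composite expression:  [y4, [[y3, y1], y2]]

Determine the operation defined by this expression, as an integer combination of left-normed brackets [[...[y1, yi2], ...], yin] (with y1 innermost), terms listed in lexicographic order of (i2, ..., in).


[[[y1, y3], y2], y4]

Left-normed coefficients sit on the y1-initial expansion words.
Composite bracket: [y4, [[y3, y1], y2]]
The bracket unfolds into 8 signed words via [a, b] = ab - ba (2^3 = 8).
Keep just the words that open with y1:
  sign of y1y3y2y4 is +1, so it contributes +[[[y1, y3], y2], y4]


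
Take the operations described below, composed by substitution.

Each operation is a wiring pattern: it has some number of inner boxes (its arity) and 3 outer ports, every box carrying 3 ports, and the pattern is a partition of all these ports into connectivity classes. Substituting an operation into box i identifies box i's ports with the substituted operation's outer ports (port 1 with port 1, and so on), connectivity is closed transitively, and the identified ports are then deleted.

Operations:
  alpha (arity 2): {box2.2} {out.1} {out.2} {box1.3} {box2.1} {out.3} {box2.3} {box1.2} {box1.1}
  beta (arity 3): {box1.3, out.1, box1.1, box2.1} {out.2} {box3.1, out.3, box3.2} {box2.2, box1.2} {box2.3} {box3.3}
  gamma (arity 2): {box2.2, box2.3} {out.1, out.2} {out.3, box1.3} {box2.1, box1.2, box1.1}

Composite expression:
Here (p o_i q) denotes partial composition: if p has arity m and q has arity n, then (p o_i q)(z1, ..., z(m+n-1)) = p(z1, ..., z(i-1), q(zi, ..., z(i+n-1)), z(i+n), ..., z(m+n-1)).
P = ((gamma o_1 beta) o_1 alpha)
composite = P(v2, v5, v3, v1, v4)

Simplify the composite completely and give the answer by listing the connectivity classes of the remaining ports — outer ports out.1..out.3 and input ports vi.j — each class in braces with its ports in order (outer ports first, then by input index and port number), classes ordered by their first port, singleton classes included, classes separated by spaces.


Reachability decides: close wires over gamma-identified ports.
alpha over (v2, v5) gives {out.1} {out.2} {out.3} {v2.1} {v2.2} {v2.3} {v5.1} {v5.2} {v5.3}, out.j being that stage's outer ports
beta over (v2, v5, v3, v1) gives {out.1, v3.1} {out.2} {out.3, v1.1, v1.2} {v1.3} {v2.1} {v2.2} {v2.3} {v3.2} {v3.3} {v5.1} {v5.2} {v5.3}, out.j being that stage's outer ports
gamma over (v2, v5, v3, v1, v4) gives {out.1, out.2} {out.3, v1.1, v1.2} {v1.3} {v2.1} {v2.2} {v2.3} {v3.1, v4.1} {v3.2} {v3.3} {v4.2, v4.3} {v5.1} {v5.2} {v5.3}, out.j being that stage's outer ports

{out.1, out.2} {out.3, v1.1, v1.2} {v1.3} {v2.1} {v2.2} {v2.3} {v3.1, v4.1} {v3.2} {v3.3} {v4.2, v4.3} {v5.1} {v5.2} {v5.3}


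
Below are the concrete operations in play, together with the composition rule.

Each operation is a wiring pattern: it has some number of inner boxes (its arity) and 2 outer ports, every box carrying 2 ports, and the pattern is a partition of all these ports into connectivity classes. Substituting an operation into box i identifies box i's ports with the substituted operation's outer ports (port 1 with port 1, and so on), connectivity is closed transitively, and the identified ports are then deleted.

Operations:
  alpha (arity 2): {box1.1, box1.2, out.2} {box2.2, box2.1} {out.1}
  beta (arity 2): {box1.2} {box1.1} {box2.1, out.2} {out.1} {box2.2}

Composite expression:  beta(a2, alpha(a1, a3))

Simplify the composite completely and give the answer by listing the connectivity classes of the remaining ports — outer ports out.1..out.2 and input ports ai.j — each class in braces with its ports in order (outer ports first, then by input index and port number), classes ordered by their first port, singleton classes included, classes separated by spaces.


{out.1} {out.2} {a1.1, a1.2} {a2.1} {a2.2} {a3.1, a3.2}

Treat the ports identified at beta as solder joints: merge, then drop.
composing alpha on (a1, a3), with out.j its own outer ports: {out.1} {out.2, a1.1, a1.2} {a3.1, a3.2}
composing beta on (a2, a1, a3), with out.j its own outer ports: {out.1} {out.2} {a1.1, a1.2} {a2.1} {a2.2} {a3.1, a3.2}


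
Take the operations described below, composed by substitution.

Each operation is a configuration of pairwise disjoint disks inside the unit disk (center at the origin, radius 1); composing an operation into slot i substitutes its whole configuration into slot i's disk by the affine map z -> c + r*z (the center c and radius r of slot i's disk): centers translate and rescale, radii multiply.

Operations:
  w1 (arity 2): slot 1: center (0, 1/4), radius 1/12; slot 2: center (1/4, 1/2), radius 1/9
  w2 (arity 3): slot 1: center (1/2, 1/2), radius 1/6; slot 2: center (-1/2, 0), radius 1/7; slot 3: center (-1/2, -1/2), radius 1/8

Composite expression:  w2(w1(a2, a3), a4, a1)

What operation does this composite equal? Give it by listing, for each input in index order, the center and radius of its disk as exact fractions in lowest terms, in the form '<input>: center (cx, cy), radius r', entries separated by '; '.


a1: center (-1/2, -1/2), radius 1/8; a2: center (1/2, 13/24), radius 1/72; a3: center (13/24, 7/12), radius 1/54; a4: center (-1/2, 0), radius 1/7

Nesting under w2 composes maps z -> c + r*z down each a-path.
for a2, the 2-step affine chain lands on center (1/2, 13/24), radius 1/72
for a3, the 2-step affine chain lands on center (13/24, 7/12), radius 1/54
for a4, the 1-step affine chain lands on center (-1/2, 0), radius 1/7
for a1, the 1-step affine chain lands on center (-1/2, -1/2), radius 1/8


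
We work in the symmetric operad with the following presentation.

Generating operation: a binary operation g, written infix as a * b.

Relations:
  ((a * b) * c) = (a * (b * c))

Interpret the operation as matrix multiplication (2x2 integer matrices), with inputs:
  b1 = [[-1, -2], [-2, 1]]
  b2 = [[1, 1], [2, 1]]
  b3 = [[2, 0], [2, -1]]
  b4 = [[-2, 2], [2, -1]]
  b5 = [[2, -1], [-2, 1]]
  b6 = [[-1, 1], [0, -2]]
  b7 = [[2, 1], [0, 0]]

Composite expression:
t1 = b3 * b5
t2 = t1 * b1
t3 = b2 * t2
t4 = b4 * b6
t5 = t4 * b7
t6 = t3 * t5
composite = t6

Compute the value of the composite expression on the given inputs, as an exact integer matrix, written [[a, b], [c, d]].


[[100, 50], [140, 70]]

(b3 * b5) = [[4, -2], [6, -3]]
((b3 * b5) * b1) = [[0, -10], [0, -15]]
(b2 * ((b3 * b5) * b1)) = [[0, -25], [0, -35]]
(b4 * b6) = [[2, -6], [-2, 4]]
((b4 * b6) * b7) = [[4, 2], [-4, -2]]
((b2 * ((b3 * b5) * b1)) * ((b4 * b6) * b7)) = [[100, 50], [140, 70]]


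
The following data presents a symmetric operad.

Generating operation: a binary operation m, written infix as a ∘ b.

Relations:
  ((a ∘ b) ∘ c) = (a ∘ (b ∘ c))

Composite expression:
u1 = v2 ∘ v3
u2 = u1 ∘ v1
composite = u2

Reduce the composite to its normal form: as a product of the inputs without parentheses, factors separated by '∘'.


v2 ∘ v3 ∘ v1

Key point: m is associative — brackets drop, the v-order remains.
(v2 ∘ v3) linearizes to v2 ∘ v3
((v2 ∘ v3) ∘ v1) linearizes to v2 ∘ v3 ∘ v1


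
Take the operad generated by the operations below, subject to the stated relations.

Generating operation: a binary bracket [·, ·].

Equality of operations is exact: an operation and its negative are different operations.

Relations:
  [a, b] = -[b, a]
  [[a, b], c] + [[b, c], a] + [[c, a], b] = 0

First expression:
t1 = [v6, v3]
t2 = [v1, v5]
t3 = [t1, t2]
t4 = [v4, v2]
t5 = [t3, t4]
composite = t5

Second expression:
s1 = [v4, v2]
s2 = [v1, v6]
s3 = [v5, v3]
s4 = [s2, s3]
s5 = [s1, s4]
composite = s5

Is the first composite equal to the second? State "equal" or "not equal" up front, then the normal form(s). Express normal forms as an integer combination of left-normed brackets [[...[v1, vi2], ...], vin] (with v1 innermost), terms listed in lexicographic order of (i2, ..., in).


not equal: they reduce to -[[[[[v1, v5], v3], v6], v2], v4] + [[[[[v1, v5], v3], v6], v4], v2] + [[[[[v1, v5], v6], v3], v2], v4] - [[[[[v1, v5], v6], v3], v4], v2] and -[[[[[v1, v6], v3], v5], v2], v4] + [[[[[v1, v6], v3], v5], v4], v2] + [[[[[v1, v6], v5], v3], v2], v4] - [[[[[v1, v6], v5], v3], v4], v2]

Normal form of the first expression: -[[[[[v1, v5], v3], v6], v2], v4] + [[[[[v1, v5], v3], v6], v4], v2] + [[[[[v1, v5], v6], v3], v2], v4] - [[[[[v1, v5], v6], v3], v4], v2]
Normal form of the second expression: -[[[[[v1, v6], v3], v5], v2], v4] + [[[[[v1, v6], v3], v5], v4], v2] + [[[[[v1, v6], v5], v3], v2], v4] - [[[[[v1, v6], v5], v3], v4], v2]
No match — not equal.


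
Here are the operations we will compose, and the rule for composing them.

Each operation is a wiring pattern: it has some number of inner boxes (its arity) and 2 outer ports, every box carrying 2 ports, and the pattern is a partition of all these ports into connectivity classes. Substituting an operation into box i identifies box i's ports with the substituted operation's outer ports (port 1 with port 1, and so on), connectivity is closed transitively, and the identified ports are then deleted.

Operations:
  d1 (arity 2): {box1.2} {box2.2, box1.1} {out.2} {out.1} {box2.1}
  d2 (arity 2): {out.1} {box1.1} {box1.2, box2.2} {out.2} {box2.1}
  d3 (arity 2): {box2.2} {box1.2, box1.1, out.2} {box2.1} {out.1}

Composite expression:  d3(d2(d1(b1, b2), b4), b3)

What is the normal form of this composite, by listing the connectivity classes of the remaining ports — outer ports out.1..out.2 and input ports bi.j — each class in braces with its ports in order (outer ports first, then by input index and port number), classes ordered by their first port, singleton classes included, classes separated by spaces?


{out.1} {out.2} {b1.1, b2.2} {b1.2} {b2.1} {b3.1} {b3.2} {b4.1} {b4.2}

Treat the ports identified at d3 as solder joints: merge, then drop.
the subtree at d1 composes to {out.1} {out.2} {b1.1, b2.2} {b1.2} {b2.1} on (b1, b2); out.j = own outer ports
the subtree at d2 composes to {out.1} {out.2} {b1.1, b2.2} {b1.2} {b2.1} {b4.1} {b4.2} on (b1, b2, b4); out.j = own outer ports
the subtree at d3 composes to {out.1} {out.2} {b1.1, b2.2} {b1.2} {b2.1} {b3.1} {b3.2} {b4.1} {b4.2} on (b1, b2, b4, b3); out.j = own outer ports


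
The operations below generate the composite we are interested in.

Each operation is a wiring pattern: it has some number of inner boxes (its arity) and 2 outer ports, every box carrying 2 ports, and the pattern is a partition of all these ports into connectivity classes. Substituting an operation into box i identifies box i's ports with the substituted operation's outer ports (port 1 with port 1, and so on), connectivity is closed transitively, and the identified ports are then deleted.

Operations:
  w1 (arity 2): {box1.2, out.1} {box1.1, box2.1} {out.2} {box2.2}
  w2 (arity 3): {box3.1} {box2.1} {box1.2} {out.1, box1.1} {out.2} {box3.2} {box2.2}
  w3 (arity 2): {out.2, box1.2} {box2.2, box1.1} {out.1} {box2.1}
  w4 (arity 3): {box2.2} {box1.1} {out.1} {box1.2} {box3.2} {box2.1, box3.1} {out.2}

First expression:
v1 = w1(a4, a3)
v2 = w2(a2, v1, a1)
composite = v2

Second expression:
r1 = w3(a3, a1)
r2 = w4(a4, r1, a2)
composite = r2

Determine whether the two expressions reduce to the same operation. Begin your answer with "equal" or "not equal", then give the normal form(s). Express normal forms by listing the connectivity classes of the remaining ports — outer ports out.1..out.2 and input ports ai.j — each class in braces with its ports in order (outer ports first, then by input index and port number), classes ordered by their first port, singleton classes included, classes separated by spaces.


not equal: they reduce to {out.1, a2.1} {out.2} {a1.1} {a1.2} {a2.2} {a3.1, a4.1} {a3.2} {a4.2} and {out.1} {out.2} {a1.1} {a1.2, a3.1} {a2.1} {a2.2} {a3.2} {a4.1} {a4.2}

Reducing the first expression gives {out.1, a2.1} {out.2} {a1.1} {a1.2} {a2.2} {a3.1, a4.1} {a3.2} {a4.2}
Reducing the second expression gives {out.1} {out.2} {a1.1} {a1.2, a3.1} {a2.1} {a2.2} {a3.2} {a4.1} {a4.2}
Different reductions; not equal.


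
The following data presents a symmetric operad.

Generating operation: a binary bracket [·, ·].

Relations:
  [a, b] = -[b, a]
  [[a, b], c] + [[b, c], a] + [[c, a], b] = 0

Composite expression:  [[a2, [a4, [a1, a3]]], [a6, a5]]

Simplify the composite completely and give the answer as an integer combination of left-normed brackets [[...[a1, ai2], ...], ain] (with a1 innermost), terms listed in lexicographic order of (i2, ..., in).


-[[[[[a1, a3], a4], a2], a5], a6] + [[[[[a1, a3], a4], a2], a6], a5]

Left-normed coefficients sit on the a1-initial expansion words.
Composite bracket: [[a2, [a4, [a1, a3]]], [a6, a5]]
Expanding via [a, b] = ab - ba: 32 signed words (2^5 = 32).
Collect the words opening with a1:
  the word a1a3a4a2a5a6 carries sign -1 and contributes -[[[[[a1, a3], a4], a2], a5], a6]
  the word a1a3a4a2a6a5 carries sign +1 and contributes +[[[[[a1, a3], a4], a2], a6], a5]


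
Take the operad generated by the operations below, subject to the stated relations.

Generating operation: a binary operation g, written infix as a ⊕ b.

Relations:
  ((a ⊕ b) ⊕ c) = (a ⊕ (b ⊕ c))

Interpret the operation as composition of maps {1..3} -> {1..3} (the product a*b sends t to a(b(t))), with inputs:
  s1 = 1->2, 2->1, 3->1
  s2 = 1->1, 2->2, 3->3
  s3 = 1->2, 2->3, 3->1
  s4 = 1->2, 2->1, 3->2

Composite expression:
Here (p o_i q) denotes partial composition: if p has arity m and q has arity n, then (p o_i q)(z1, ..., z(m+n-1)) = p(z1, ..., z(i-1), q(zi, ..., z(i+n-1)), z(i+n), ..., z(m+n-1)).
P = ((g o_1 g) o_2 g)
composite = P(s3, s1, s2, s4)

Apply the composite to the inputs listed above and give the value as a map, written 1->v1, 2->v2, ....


1->2, 2->3, 3->2

(s1 ⊕ s2) = 1->2, 2->1, 3->1
(s3 ⊕ (s1 ⊕ s2)) = 1->3, 2->2, 3->2
((s3 ⊕ (s1 ⊕ s2)) ⊕ s4) = 1->2, 2->3, 3->2


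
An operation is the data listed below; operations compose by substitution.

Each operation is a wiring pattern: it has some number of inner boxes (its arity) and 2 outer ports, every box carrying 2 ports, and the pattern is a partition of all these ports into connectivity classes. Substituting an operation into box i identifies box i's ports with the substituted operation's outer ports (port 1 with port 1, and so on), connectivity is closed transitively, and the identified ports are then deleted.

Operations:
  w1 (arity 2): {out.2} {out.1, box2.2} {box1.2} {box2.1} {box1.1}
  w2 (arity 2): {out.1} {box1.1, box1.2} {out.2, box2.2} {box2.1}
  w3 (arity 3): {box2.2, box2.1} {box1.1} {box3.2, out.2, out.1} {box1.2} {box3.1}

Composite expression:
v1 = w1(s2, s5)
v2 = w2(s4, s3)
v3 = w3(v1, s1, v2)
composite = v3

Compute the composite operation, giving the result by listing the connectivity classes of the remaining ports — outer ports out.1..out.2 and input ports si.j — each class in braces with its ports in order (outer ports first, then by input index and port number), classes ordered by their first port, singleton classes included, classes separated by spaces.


{out.1, out.2, s3.2} {s1.1, s1.2} {s2.1} {s2.2} {s3.1} {s4.1, s4.2} {s5.1} {s5.2}

Two ports join when wires chain via w3-identified ports.
composing w1 on (s2, s5), with out.j its own outer ports: {out.1, s5.2} {out.2} {s2.1} {s2.2} {s5.1}
composing w2 on (s4, s3), with out.j its own outer ports: {out.1} {out.2, s3.2} {s3.1} {s4.1, s4.2}
composing w3 on (s2, s5, s1, s4, s3), with out.j its own outer ports: {out.1, out.2, s3.2} {s1.1, s1.2} {s2.1} {s2.2} {s3.1} {s4.1, s4.2} {s5.1} {s5.2}


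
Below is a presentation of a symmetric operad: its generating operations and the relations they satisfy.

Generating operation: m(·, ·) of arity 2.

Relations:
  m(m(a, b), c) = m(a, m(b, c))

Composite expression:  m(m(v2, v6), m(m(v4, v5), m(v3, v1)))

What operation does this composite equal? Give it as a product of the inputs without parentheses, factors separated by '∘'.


v2 ∘ v6 ∘ v4 ∘ v5 ∘ v3 ∘ v1

All parenthesizations of m agree; list the v-inputs left to right.
m(v2, v6) reduces to v2 ∘ v6
m(v4, v5) reduces to v4 ∘ v5
m(v3, v1) reduces to v3 ∘ v1
m(m(v4, v5), m(v3, v1)) reduces to v4 ∘ v5 ∘ v3 ∘ v1
m(m(v2, v6), m(m(v4, v5), m(v3, v1))) reduces to v2 ∘ v6 ∘ v4 ∘ v5 ∘ v3 ∘ v1


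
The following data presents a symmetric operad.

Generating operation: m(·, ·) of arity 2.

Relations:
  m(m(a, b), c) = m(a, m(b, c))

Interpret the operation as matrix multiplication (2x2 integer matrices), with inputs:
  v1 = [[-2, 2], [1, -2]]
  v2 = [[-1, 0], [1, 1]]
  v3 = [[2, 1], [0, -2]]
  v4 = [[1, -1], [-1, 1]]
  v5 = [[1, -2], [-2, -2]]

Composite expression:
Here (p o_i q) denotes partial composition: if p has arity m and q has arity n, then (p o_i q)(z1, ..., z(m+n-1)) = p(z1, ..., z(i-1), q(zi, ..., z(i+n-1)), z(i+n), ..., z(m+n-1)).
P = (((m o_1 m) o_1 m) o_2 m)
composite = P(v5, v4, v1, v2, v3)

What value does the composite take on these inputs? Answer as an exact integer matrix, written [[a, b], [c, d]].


[[42, -3], [0, 0]]

m(v4, v1) = [[-3, 4], [3, -4]]
m(v5, m(v4, v1)) = [[-9, 12], [0, 0]]
m(m(v5, m(v4, v1)), v2) = [[21, 12], [0, 0]]
m(m(m(v5, m(v4, v1)), v2), v3) = [[42, -3], [0, 0]]


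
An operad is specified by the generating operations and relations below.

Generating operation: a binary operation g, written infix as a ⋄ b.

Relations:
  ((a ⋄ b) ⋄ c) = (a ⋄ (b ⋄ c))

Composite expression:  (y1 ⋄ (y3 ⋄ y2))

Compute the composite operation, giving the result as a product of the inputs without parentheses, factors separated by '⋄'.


y1 ⋄ y3 ⋄ y2


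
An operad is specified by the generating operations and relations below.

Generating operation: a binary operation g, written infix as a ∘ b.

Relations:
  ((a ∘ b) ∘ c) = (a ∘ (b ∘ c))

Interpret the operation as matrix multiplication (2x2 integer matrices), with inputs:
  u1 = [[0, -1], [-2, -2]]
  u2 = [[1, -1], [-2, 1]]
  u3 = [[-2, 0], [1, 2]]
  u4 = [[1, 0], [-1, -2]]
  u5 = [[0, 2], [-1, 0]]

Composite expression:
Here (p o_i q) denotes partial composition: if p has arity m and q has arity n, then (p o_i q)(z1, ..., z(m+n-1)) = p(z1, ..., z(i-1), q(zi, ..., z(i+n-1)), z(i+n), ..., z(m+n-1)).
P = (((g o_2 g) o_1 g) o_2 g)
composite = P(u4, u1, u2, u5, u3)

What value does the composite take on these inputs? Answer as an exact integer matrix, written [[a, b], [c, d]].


(u1 ∘ u2) = [[2, -1], [2, 0]]
(u4 ∘ (u1 ∘ u2)) = [[2, -1], [-6, 1]]
(u5 ∘ u3) = [[2, 4], [2, 0]]
((u4 ∘ (u1 ∘ u2)) ∘ (u5 ∘ u3)) = [[2, 8], [-10, -24]]

[[2, 8], [-10, -24]]


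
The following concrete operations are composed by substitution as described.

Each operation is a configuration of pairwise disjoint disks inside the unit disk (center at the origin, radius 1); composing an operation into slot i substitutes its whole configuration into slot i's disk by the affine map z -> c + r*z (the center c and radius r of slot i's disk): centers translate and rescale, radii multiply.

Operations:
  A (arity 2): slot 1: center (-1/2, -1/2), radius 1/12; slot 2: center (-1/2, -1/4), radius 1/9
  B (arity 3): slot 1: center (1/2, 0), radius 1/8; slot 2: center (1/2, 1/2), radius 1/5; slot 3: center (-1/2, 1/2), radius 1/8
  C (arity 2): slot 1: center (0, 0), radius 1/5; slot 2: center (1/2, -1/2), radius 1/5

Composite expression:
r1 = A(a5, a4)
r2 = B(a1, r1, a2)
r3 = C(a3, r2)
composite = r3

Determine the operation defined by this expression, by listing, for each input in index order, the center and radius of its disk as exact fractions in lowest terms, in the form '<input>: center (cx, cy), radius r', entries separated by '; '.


a1: center (3/5, -1/2), radius 1/40; a2: center (2/5, -2/5), radius 1/40; a3: center (0, 0), radius 1/5; a4: center (29/50, -41/100), radius 1/225; a5: center (29/50, -21/50), radius 1/300

Follow each a-input down from C: c' goes to c + r*c', radius to r*r'.
tracing a3 down its 1-map path: center (0, 0), radius 1/5
tracing a1 down its 2-map path: center (3/5, -1/2), radius 1/40
tracing a5 down its 3-map path: center (29/50, -21/50), radius 1/300
tracing a4 down its 3-map path: center (29/50, -41/100), radius 1/225
tracing a2 down its 2-map path: center (2/5, -2/5), radius 1/40


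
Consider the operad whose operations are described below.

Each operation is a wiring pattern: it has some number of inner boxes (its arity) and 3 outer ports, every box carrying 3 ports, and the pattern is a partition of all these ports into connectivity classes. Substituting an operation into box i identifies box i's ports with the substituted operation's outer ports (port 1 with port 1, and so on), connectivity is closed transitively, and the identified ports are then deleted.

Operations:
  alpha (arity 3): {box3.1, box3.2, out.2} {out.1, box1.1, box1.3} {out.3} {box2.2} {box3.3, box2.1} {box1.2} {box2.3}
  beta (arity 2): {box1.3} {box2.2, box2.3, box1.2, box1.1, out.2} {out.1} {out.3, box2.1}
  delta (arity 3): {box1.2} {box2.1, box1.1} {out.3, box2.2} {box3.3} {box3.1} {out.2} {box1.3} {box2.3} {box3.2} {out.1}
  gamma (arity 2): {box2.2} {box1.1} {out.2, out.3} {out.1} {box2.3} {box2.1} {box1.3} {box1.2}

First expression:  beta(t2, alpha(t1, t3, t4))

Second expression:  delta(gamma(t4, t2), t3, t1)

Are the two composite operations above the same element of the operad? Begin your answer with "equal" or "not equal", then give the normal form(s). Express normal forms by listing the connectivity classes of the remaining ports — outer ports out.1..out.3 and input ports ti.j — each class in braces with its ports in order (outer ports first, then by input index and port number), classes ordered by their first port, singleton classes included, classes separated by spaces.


not equal; the first gives {out.1} {out.2, t2.1, t2.2, t4.1, t4.2} {out.3, t1.1, t1.3} {t1.2} {t2.3} {t3.1, t4.3} {t3.2} {t3.3} and the second {out.1} {out.2} {out.3, t3.2} {t1.1} {t1.2} {t1.3} {t2.1} {t2.2} {t2.3} {t3.1} {t3.3} {t4.1} {t4.2} {t4.3}

Normal form of the first expression: {out.1} {out.2, t2.1, t2.2, t4.1, t4.2} {out.3, t1.1, t1.3} {t1.2} {t2.3} {t3.1, t4.3} {t3.2} {t3.3}
Normal form of the second expression: {out.1} {out.2} {out.3, t3.2} {t1.1} {t1.2} {t1.3} {t2.1} {t2.2} {t2.3} {t3.1} {t3.3} {t4.1} {t4.2} {t4.3}
Distinct normal forms: not equal.


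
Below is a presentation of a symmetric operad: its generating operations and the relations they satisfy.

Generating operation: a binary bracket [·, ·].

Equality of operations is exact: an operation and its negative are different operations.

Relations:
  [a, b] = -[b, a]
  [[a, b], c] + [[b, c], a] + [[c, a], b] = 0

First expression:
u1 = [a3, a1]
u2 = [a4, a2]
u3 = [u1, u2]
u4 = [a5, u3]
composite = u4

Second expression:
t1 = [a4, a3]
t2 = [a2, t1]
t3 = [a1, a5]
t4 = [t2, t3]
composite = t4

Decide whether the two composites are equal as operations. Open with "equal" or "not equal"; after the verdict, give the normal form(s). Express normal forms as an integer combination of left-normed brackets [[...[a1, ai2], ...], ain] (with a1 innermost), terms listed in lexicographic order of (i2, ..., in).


not equal: they reduce to -[[[[a1, a3], a2], a4], a5] + [[[[a1, a3], a4], a2], a5] and [[[[a1, a5], a2], a3], a4] - [[[[a1, a5], a2], a4], a3] - [[[[a1, a5], a3], a4], a2] + [[[[a1, a5], a4], a3], a2]

In normal form, the first expression is -[[[[a1, a3], a2], a4], a5] + [[[[a1, a3], a4], a2], a5]
In normal form, the second expression is [[[[a1, a5], a2], a3], a4] - [[[[a1, a5], a2], a4], a3] - [[[[a1, a5], a3], a4], a2] + [[[[a1, a5], a4], a3], a2]
Different reductions; not equal.


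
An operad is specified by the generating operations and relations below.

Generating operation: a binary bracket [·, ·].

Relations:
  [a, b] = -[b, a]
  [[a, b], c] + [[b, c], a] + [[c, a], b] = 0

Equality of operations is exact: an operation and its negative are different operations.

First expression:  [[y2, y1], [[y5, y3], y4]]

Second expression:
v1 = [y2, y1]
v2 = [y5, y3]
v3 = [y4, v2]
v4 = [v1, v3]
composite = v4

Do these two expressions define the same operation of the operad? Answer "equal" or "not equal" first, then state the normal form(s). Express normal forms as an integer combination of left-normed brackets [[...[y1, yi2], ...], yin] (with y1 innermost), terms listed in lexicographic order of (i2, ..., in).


Reducing the first expression gives [[[[y1, y2], y3], y5], y4] - [[[[y1, y2], y4], y3], y5] + [[[[y1, y2], y4], y5], y3] - [[[[y1, y2], y5], y3], y4]
Reducing the second expression gives -[[[[y1, y2], y3], y5], y4] + [[[[y1, y2], y4], y3], y5] - [[[[y1, y2], y4], y5], y3] + [[[[y1, y2], y5], y3], y4]
The forms do not match — not equal.

not equal: they reduce to [[[[y1, y2], y3], y5], y4] - [[[[y1, y2], y4], y3], y5] + [[[[y1, y2], y4], y5], y3] - [[[[y1, y2], y5], y3], y4] and -[[[[y1, y2], y3], y5], y4] + [[[[y1, y2], y4], y3], y5] - [[[[y1, y2], y4], y5], y3] + [[[[y1, y2], y5], y3], y4]


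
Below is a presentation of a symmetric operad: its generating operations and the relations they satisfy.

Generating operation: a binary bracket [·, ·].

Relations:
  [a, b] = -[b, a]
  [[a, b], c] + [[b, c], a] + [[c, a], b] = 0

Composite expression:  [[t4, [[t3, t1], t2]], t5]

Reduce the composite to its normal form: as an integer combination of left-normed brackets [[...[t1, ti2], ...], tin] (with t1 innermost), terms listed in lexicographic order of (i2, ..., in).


[[[[t1, t3], t2], t4], t5]


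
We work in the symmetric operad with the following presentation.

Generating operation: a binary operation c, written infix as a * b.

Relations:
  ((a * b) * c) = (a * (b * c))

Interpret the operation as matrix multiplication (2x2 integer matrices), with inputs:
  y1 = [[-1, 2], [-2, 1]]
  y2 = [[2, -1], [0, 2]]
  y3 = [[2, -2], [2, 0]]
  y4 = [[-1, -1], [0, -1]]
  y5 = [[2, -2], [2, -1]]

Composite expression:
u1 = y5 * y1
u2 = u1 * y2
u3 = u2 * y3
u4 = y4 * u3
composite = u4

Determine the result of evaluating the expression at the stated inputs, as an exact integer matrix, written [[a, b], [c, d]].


[[-24, 8], [-12, 0]]

(y5 * y1) = [[2, 2], [0, 3]]
((y5 * y1) * y2) = [[4, 2], [0, 6]]
(((y5 * y1) * y2) * y3) = [[12, -8], [12, 0]]
(y4 * (((y5 * y1) * y2) * y3)) = [[-24, 8], [-12, 0]]


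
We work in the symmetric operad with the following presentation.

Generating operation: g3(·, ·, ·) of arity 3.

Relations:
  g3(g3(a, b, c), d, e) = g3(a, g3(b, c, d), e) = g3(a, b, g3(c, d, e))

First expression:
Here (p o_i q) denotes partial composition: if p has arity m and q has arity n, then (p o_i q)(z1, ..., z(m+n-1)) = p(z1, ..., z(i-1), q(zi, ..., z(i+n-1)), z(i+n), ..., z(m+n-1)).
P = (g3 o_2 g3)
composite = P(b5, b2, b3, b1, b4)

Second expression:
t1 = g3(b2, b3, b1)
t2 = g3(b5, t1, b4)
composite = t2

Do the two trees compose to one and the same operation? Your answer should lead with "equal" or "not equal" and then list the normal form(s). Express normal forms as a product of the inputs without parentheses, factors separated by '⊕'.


equal; the common form is b5 ⊕ b2 ⊕ b3 ⊕ b1 ⊕ b4


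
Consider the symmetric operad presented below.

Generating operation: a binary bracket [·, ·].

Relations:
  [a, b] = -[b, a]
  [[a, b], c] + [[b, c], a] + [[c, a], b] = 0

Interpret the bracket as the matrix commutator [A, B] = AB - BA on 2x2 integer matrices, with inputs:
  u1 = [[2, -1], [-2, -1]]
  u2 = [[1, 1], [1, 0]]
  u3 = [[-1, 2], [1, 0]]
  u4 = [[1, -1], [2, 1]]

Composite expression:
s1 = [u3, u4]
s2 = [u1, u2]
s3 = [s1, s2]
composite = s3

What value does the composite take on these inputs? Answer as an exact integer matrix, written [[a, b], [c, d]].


[[-13, 38], [54, 13]]


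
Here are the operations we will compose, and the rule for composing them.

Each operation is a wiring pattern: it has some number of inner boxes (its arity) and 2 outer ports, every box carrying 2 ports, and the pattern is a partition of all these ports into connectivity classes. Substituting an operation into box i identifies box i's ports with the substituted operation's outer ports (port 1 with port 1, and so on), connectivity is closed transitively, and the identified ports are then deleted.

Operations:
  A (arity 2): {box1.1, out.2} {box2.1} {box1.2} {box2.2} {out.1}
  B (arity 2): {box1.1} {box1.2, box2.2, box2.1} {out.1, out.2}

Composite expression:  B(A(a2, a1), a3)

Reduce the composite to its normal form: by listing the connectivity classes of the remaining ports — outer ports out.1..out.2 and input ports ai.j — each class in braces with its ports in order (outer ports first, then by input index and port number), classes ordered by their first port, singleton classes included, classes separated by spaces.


After gluing at B, chains via deleted ports link the a-ports.
the subtree at A composes to {out.1} {out.2, a2.1} {a1.1} {a1.2} {a2.2} on (a2, a1); out.j = own outer ports
the subtree at B composes to {out.1, out.2} {a1.1} {a1.2} {a2.1, a3.1, a3.2} {a2.2} on (a2, a1, a3); out.j = own outer ports

{out.1, out.2} {a1.1} {a1.2} {a2.1, a3.1, a3.2} {a2.2}


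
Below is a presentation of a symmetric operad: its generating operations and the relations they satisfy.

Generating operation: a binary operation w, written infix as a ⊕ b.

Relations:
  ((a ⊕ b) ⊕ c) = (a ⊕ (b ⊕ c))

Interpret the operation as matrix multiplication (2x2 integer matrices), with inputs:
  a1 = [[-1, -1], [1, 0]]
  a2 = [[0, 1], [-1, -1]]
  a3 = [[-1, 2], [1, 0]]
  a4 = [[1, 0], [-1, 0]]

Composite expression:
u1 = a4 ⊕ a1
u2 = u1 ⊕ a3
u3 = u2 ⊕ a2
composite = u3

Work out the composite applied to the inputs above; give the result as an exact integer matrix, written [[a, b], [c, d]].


(a4 ⊕ a1) = [[-1, -1], [1, 1]]
((a4 ⊕ a1) ⊕ a3) = [[0, -2], [0, 2]]
(((a4 ⊕ a1) ⊕ a3) ⊕ a2) = [[2, 2], [-2, -2]]

[[2, 2], [-2, -2]]


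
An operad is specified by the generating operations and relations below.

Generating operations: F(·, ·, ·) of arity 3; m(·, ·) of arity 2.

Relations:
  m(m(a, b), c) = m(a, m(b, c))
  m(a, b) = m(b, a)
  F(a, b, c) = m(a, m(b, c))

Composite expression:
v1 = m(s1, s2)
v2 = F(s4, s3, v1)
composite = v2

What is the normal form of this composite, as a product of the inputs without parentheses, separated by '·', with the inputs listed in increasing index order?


s1 · s2 · s3 · s4

Reordering under F is free, so list the s-inputs canonically.
m(s1, s2) flattens to s1 · s2
F(s4, s3, m(s1, s2)) flattens to s4 · s3 · s1 · s2
putting the inputs in ascending order: s1 · s2 · s3 · s4


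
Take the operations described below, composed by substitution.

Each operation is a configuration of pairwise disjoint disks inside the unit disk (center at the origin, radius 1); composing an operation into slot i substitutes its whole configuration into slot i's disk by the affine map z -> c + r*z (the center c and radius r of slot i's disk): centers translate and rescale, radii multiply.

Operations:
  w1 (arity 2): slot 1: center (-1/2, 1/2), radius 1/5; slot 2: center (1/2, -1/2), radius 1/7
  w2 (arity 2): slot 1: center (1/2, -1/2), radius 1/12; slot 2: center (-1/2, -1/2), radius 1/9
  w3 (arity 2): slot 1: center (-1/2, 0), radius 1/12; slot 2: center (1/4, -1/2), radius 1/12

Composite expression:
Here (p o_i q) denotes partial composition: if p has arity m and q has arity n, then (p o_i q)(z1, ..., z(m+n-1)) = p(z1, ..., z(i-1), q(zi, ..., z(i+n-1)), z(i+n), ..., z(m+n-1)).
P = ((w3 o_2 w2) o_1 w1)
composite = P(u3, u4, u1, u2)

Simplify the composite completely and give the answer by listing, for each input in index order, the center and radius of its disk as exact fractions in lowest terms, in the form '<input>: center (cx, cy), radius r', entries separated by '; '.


u1: center (7/24, -13/24), radius 1/144; u2: center (5/24, -13/24), radius 1/108; u3: center (-13/24, 1/24), radius 1/60; u4: center (-11/24, -1/24), radius 1/84

Each u-disk chains the slot maps above it in w3; radii multiply.
for u3, the 2-step affine chain lands on center (-13/24, 1/24), radius 1/60
for u4, the 2-step affine chain lands on center (-11/24, -1/24), radius 1/84
for u1, the 2-step affine chain lands on center (7/24, -13/24), radius 1/144
for u2, the 2-step affine chain lands on center (5/24, -13/24), radius 1/108


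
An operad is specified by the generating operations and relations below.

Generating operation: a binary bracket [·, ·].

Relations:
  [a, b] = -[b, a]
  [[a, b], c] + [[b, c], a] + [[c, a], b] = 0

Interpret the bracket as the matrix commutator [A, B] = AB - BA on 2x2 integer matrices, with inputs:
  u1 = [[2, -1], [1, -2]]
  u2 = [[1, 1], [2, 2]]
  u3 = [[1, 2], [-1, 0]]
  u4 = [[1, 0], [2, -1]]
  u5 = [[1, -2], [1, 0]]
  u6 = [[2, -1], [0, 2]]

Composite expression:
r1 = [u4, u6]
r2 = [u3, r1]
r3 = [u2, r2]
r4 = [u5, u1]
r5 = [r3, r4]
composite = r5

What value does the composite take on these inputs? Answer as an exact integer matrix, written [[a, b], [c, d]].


[[126, 252], [-72, -126]]

[u4, u6] = [[2, -2], [0, -2]]
[u3, [u4, u6]] = [[-2, -10], [-4, 2]]
[u2, [u3, [u4, u6]]] = [[16, 14], [-12, -16]]
[u5, u1] = [[-1, 7], [3, 1]]
[[u2, [u3, [u4, u6]]], [u5, u1]] = [[126, 252], [-72, -126]]


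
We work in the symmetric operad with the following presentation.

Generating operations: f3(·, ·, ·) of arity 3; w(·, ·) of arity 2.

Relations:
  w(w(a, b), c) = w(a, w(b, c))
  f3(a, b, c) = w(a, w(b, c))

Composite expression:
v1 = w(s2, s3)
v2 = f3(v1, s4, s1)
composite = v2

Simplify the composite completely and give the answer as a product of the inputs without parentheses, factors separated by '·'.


Under associativity of f3, the answer is the s's in reading order.
w(s2, s3) reduces to s2 · s3
f3(w(s2, s3), s4, s1) reduces to s2 · s3 · s4 · s1

s2 · s3 · s4 · s1


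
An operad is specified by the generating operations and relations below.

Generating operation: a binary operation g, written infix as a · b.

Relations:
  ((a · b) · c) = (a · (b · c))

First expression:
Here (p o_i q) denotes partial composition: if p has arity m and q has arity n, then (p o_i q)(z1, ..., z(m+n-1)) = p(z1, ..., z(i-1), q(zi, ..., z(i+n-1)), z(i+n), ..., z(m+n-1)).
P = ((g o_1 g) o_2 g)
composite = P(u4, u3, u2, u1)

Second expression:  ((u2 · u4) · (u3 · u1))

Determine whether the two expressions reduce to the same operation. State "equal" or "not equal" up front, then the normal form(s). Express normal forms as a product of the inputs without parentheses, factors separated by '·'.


not equal: they reduce to u4 · u3 · u2 · u1 and u2 · u4 · u3 · u1

Normal form of the first expression: u4 · u3 · u2 · u1
Normal form of the second expression: u2 · u4 · u3 · u1
The forms do not match — not equal.


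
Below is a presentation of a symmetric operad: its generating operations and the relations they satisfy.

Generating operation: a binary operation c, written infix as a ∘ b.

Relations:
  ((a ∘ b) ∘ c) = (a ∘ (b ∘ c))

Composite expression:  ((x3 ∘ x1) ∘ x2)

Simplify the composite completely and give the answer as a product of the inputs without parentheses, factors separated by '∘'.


The c-tree's shape is irrelevant; the x-reading-order decides.
(x3 ∘ x1) unparenthesizes to x3 ∘ x1
((x3 ∘ x1) ∘ x2) unparenthesizes to x3 ∘ x1 ∘ x2

x3 ∘ x1 ∘ x2


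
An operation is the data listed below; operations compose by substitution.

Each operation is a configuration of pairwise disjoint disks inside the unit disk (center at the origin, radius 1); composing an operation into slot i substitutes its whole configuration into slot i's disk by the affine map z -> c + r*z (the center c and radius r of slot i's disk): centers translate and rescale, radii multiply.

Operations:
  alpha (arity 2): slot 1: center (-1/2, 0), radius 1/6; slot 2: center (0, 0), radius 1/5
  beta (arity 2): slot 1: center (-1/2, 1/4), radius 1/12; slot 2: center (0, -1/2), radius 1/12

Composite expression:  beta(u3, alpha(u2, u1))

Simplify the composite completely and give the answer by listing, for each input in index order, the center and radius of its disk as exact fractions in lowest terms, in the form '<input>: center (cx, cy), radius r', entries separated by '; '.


u1: center (0, -1/2), radius 1/60; u2: center (-1/24, -1/2), radius 1/72; u3: center (-1/2, 1/4), radius 1/12

Affine substitution under beta: radii multiply and u-centers shift.
for u3, the 1-step affine chain lands on center (-1/2, 1/4), radius 1/12
for u2, the 2-step affine chain lands on center (-1/24, -1/2), radius 1/72
for u1, the 2-step affine chain lands on center (0, -1/2), radius 1/60


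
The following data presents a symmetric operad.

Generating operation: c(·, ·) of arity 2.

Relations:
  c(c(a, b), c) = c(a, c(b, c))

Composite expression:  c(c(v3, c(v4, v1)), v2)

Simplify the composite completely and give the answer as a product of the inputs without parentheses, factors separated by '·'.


v3 · v4 · v1 · v2


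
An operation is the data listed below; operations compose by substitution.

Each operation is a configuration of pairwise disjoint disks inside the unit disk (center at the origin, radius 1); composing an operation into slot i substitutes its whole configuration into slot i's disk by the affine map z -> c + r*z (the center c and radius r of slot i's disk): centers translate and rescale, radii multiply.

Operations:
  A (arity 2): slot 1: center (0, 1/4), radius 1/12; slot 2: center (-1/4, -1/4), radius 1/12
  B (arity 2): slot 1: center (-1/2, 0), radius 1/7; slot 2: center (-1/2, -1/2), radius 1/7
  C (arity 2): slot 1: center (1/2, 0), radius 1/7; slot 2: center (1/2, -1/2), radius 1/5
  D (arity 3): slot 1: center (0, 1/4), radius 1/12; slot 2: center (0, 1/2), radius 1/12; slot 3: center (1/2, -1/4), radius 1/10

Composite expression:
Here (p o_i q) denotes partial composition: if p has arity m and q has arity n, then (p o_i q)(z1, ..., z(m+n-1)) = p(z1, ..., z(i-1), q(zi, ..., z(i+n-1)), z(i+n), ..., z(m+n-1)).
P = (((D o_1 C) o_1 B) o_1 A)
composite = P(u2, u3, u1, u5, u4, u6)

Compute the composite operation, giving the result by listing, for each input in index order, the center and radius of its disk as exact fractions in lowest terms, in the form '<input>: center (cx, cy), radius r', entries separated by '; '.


u1: center (1/28, 41/168), radius 1/588; u2: center (1/28, 589/2352), radius 1/7056; u3: center (83/2352, 587/2352), radius 1/7056; u4: center (0, 1/2), radius 1/12; u5: center (1/24, 5/24), radius 1/60; u6: center (1/2, -1/4), radius 1/10

Affine substitution under D: radii multiply and u-centers shift.
u2: after 4 affine steps, its disk has center (1/28, 589/2352), radius 1/7056
u3: after 4 affine steps, its disk has center (83/2352, 587/2352), radius 1/7056
u1: after 3 affine steps, its disk has center (1/28, 41/168), radius 1/588
u5: after 2 affine steps, its disk has center (1/24, 5/24), radius 1/60
u4: after 1 affine step, its disk has center (0, 1/2), radius 1/12
u6: after 1 affine step, its disk has center (1/2, -1/4), radius 1/10


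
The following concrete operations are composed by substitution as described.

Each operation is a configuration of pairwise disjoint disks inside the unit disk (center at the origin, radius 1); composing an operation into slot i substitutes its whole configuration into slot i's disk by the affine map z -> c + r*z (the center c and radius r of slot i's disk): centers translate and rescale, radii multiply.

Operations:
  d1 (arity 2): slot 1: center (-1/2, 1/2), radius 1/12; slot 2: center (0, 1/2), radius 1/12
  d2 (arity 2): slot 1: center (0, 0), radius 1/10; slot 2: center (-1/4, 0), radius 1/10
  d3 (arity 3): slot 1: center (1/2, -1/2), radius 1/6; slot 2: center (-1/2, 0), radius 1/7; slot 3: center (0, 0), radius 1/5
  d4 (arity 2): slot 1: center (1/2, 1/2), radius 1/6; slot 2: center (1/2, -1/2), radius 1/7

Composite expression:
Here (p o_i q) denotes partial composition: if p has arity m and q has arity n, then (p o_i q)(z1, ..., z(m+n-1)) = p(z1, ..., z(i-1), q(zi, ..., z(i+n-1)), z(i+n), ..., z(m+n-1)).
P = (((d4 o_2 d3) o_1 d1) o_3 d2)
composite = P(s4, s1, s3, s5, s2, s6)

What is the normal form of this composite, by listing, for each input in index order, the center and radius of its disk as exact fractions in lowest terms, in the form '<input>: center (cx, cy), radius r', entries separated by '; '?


s1: center (1/2, 7/12), radius 1/72; s2: center (3/7, -1/2), radius 1/49; s3: center (4/7, -4/7), radius 1/420; s4: center (5/12, 7/12), radius 1/72; s5: center (95/168, -4/7), radius 1/420; s6: center (1/2, -1/2), radius 1/35

Nesting under d4 composes maps z -> c + r*z down each s-path.
s4 passes through 2 substitutions, ending at center (5/12, 7/12), radius 1/72
s1 passes through 2 substitutions, ending at center (1/2, 7/12), radius 1/72
s3 passes through 3 substitutions, ending at center (4/7, -4/7), radius 1/420
s5 passes through 3 substitutions, ending at center (95/168, -4/7), radius 1/420
s2 passes through 2 substitutions, ending at center (3/7, -1/2), radius 1/49
s6 passes through 2 substitutions, ending at center (1/2, -1/2), radius 1/35
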